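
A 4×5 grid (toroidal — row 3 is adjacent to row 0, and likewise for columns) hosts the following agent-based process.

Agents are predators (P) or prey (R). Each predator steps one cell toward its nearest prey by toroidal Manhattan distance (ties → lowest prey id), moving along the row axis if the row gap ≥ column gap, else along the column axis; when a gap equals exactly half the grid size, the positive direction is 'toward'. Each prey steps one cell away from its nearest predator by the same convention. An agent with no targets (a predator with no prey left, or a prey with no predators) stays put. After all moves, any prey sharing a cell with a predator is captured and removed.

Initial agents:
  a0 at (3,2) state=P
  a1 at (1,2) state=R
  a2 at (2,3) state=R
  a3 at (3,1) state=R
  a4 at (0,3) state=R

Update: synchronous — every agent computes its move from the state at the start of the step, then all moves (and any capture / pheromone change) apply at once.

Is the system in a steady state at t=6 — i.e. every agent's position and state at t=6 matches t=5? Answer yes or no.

t=1: a0@(3,1):P a1@(0,2):R a2@(1,3):R a3@(3,0):R a4@(1,3):R
t=2: a0@(3,0):P a1@(1,2):R a2@(0,3):R a3@(3,4):R a4@(0,3):R
t=3: a0@(3,4):P a1@(0,2):R a2@(0,2):R a3@(3,3):R a4@(0,2):R
t=4: a0@(3,3):P a1@(0,1):R a2@(0,1):R a3@(3,2):R a4@(0,1):R
t=5: a0@(3,2):P a1@(0,0):R a2@(0,0):R a3@(3,1):R a4@(0,0):R
t=6: a0@(3,1):P a1@(0,4):R a2@(0,4):R a3@(3,0):R a4@(0,4):R

no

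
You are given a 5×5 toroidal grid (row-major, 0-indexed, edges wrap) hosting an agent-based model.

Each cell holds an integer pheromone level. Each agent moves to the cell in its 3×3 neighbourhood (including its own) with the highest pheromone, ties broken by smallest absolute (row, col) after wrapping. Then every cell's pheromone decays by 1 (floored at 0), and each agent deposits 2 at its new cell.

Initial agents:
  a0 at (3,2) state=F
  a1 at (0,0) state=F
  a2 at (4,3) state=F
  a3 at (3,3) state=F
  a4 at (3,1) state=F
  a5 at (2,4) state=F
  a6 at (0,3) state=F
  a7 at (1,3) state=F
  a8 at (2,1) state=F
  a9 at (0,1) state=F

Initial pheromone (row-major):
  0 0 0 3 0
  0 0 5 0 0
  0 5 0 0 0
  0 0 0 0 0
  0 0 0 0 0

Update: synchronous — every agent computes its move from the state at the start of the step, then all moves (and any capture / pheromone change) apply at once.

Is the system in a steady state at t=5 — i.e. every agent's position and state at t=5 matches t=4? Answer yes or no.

yes

t=1: a0@(2,1) a1@(0,0) a2@(0,3) a3@(2,2) a4@(2,1) a5@(1,0) a6@(1,2) a7@(1,2) a8@(1,2) a9@(1,2) | pheromone: 2 0 0 4 0 / 2 0 12 0 0 / 0 8 2 0 0 / 0 0 0 0 0 / 0 0 0 0 0
t=2: a0@(1,2) a1@(0,0) a2@(1,2) a3@(1,2) a4@(1,2) a5@(2,1) a6@(1,2) a7@(1,2) a8@(1,2) a9@(1,2) | pheromone: 3 0 0 3 0 / 1 0 27 0 0 / 0 9 1 0 0 / 0 0 0 0 0 / 0 0 0 0 0
t=3: a0@(1,2) a1@(0,0) a2@(1,2) a3@(1,2) a4@(1,2) a5@(1,2) a6@(1,2) a7@(1,2) a8@(1,2) a9@(1,2) | pheromone: 4 0 0 2 0 / 0 0 44 0 0 / 0 8 0 0 0 / 0 0 0 0 0 / 0 0 0 0 0
t=4: a0@(1,2) a1@(0,0) a2@(1,2) a3@(1,2) a4@(1,2) a5@(1,2) a6@(1,2) a7@(1,2) a8@(1,2) a9@(1,2) | pheromone: 5 0 0 1 0 / 0 0 61 0 0 / 0 7 0 0 0 / 0 0 0 0 0 / 0 0 0 0 0
t=5: a0@(1,2) a1@(0,0) a2@(1,2) a3@(1,2) a4@(1,2) a5@(1,2) a6@(1,2) a7@(1,2) a8@(1,2) a9@(1,2) | pheromone: 6 0 0 0 0 / 0 0 78 0 0 / 0 6 0 0 0 / 0 0 0 0 0 / 0 0 0 0 0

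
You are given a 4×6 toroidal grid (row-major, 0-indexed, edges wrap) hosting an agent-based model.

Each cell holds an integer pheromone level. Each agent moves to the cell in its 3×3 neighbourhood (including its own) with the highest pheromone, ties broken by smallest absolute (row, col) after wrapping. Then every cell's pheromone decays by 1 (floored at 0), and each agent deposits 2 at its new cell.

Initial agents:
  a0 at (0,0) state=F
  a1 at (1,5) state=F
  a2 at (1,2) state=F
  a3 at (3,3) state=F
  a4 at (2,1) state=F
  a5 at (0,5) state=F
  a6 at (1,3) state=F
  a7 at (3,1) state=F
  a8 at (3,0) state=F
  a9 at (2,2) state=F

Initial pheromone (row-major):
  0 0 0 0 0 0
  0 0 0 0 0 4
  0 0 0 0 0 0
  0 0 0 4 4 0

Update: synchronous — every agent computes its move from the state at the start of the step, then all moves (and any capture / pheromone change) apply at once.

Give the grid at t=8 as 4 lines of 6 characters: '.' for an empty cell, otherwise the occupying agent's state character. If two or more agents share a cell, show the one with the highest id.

......
.....F
......
...F..

t=1: a0@(1,5) a1@(1,5) a2@(0,1) a3@(3,3) a4@(1,0) a5@(1,5) a6@(0,2) a7@(0,0) a8@(0,0) a9@(3,3) | pheromone: 4 2 2 0 0 0 / 2 0 0 0 0 9 / 0 0 0 0 0 0 / 0 0 0 7 3 0
t=2: a0@(1,5) a1@(1,5) a2@(0,0) a3@(3,3) a4@(1,5) a5@(1,5) a6@(3,3) a7@(1,5) a8@(1,5) a9@(3,3) | pheromone: 5 1 1 0 0 0 / 1 0 0 0 0 20 / 0 0 0 0 0 0 / 0 0 0 12 2 0
t=3: a0@(1,5) a1@(1,5) a2@(1,5) a3@(3,3) a4@(1,5) a5@(1,5) a6@(3,3) a7@(1,5) a8@(1,5) a9@(3,3) | pheromone: 4 0 0 0 0 0 / 0 0 0 0 0 33 / 0 0 0 0 0 0 / 0 0 0 17 1 0
t=4: a0@(1,5) a1@(1,5) a2@(1,5) a3@(3,3) a4@(1,5) a5@(1,5) a6@(3,3) a7@(1,5) a8@(1,5) a9@(3,3) | pheromone: 3 0 0 0 0 0 / 0 0 0 0 0 46 / 0 0 0 0 0 0 / 0 0 0 22 0 0
t=5: a0@(1,5) a1@(1,5) a2@(1,5) a3@(3,3) a4@(1,5) a5@(1,5) a6@(3,3) a7@(1,5) a8@(1,5) a9@(3,3) | pheromone: 2 0 0 0 0 0 / 0 0 0 0 0 59 / 0 0 0 0 0 0 / 0 0 0 27 0 0
t=6: a0@(1,5) a1@(1,5) a2@(1,5) a3@(3,3) a4@(1,5) a5@(1,5) a6@(3,3) a7@(1,5) a8@(1,5) a9@(3,3) | pheromone: 1 0 0 0 0 0 / 0 0 0 0 0 72 / 0 0 0 0 0 0 / 0 0 0 32 0 0
t=7: a0@(1,5) a1@(1,5) a2@(1,5) a3@(3,3) a4@(1,5) a5@(1,5) a6@(3,3) a7@(1,5) a8@(1,5) a9@(3,3) | pheromone: 0 0 0 0 0 0 / 0 0 0 0 0 85 / 0 0 0 0 0 0 / 0 0 0 37 0 0
t=8: a0@(1,5) a1@(1,5) a2@(1,5) a3@(3,3) a4@(1,5) a5@(1,5) a6@(3,3) a7@(1,5) a8@(1,5) a9@(3,3) | pheromone: 0 0 0 0 0 0 / 0 0 0 0 0 98 / 0 0 0 0 0 0 / 0 0 0 42 0 0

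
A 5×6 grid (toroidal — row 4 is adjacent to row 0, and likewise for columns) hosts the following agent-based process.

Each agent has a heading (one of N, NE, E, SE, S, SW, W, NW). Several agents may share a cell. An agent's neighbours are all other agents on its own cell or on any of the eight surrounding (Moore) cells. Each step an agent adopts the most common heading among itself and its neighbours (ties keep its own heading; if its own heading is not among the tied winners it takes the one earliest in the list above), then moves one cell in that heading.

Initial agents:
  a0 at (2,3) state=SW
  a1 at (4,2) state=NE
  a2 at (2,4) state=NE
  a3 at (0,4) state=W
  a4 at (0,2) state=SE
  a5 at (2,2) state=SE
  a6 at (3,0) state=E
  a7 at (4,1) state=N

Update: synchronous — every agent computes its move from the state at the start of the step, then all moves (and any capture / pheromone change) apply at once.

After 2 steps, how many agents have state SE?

t=1: a0@(3,2):SW a1@(3,3):NE a2@(1,5):NE a3@(0,3):W a4@(1,3):SE a5@(3,3):SE a6@(3,1):E a7@(3,1):N
t=2: a0@(4,1):SW a1@(2,4):NE a2@(0,0):NE a3@(0,2):W a4@(2,4):SE a5@(4,4):SE a6@(3,2):E a7@(2,1):N

2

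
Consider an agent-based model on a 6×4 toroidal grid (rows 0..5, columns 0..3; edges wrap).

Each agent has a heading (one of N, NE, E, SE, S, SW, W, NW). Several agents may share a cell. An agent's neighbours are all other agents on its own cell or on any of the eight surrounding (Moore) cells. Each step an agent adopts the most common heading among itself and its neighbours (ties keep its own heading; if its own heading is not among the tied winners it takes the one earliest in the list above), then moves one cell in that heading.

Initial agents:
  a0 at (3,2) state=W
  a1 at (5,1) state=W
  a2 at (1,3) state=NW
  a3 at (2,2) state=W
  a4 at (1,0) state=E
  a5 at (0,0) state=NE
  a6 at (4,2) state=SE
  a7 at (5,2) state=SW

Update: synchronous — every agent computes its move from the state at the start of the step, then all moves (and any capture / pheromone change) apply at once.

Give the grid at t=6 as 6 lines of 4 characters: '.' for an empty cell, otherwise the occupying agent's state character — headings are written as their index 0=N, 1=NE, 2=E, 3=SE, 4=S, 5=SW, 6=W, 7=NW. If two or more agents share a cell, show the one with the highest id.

t=1: a0@(3,1):W a1@(5,0):W a2@(0,2):NW a3@(2,1):W a4@(1,1):E a5@(5,1):NE a6@(4,1):W a7@(0,1):SW
t=2: a0@(3,0):W a1@(5,3):W a2@(5,1):NW a3@(2,0):W a4@(1,2):E a5@(5,0):W a6@(4,0):W a7@(1,0):SW
t=3: a0@(3,3):W a1@(5,2):W a2@(5,0):W a3@(2,3):W a4@(1,3):E a5@(5,3):W a6@(4,3):W a7@(2,3):SW
t=4: a0@(3,2):W a1@(5,1):W a2@(5,3):W a3@(2,2):W a4@(1,0):E a5@(5,2):W a6@(4,2):W a7@(2,2):W
t=5: a0@(3,1):W a1@(5,0):W a2@(5,2):W a3@(2,1):W a4@(1,1):E a5@(5,1):W a6@(4,1):W a7@(2,1):W
t=6: a0@(3,0):W a1@(5,3):W a2@(5,1):W a3@(2,0):W a4@(1,0):W a5@(5,0):W a6@(4,0):W a7@(2,0):W

....
6...
6...
6...
6...
66.6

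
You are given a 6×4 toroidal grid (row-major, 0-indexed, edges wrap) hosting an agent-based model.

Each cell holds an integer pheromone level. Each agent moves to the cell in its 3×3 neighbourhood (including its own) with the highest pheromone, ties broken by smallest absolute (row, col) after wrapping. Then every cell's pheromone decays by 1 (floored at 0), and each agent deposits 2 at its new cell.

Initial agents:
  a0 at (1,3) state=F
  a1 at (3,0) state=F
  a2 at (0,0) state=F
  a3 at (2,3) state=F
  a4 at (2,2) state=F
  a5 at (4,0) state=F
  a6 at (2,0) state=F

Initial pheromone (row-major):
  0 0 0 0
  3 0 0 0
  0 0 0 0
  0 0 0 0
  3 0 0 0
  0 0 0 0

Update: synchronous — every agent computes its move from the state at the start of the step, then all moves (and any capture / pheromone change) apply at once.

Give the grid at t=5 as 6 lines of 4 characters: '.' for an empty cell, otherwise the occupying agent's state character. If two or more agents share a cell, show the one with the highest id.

t=1: a0@(1,0) a1@(4,0) a2@(1,0) a3@(1,0) a4@(1,1) a5@(4,0) a6@(1,0) | pheromone: 0 0 0 0 / 10 2 0 0 / 0 0 0 0 / 0 0 0 0 / 6 0 0 0 / 0 0 0 0
t=2: a0@(1,0) a1@(4,0) a2@(1,0) a3@(1,0) a4@(1,0) a5@(4,0) a6@(1,0) | pheromone: 0 0 0 0 / 19 1 0 0 / 0 0 0 0 / 0 0 0 0 / 9 0 0 0 / 0 0 0 0
t=3: a0@(1,0) a1@(4,0) a2@(1,0) a3@(1,0) a4@(1,0) a5@(4,0) a6@(1,0) | pheromone: 0 0 0 0 / 28 0 0 0 / 0 0 0 0 / 0 0 0 0 / 12 0 0 0 / 0 0 0 0
t=4: a0@(1,0) a1@(4,0) a2@(1,0) a3@(1,0) a4@(1,0) a5@(4,0) a6@(1,0) | pheromone: 0 0 0 0 / 37 0 0 0 / 0 0 0 0 / 0 0 0 0 / 15 0 0 0 / 0 0 0 0
t=5: a0@(1,0) a1@(4,0) a2@(1,0) a3@(1,0) a4@(1,0) a5@(4,0) a6@(1,0) | pheromone: 0 0 0 0 / 46 0 0 0 / 0 0 0 0 / 0 0 0 0 / 18 0 0 0 / 0 0 0 0

....
F...
....
....
F...
....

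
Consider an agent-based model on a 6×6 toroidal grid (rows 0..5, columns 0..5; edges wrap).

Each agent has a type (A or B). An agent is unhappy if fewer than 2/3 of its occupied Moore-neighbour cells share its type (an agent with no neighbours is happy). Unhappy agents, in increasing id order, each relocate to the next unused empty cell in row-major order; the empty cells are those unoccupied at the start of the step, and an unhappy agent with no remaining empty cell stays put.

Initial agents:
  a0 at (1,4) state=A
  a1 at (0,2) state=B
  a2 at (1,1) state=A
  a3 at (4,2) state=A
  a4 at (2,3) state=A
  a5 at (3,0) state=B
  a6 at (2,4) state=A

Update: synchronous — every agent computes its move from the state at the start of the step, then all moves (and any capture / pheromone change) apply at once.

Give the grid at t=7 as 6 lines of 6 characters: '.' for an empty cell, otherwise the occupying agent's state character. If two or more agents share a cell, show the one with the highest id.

t=1: a0@(1,4):A a1@(0,0):B a2@(0,1):A a3@(4,2):A a4@(2,3):A a5@(3,0):B a6@(2,4):A
t=2: a0@(1,4):A a1@(0,2):B a2@(0,3):A a3@(4,2):A a4@(2,3):A a5@(3,0):B a6@(2,4):A
t=3: a0@(1,4):A a1@(0,0):B a2@(0,1):A a3@(4,2):A a4@(2,3):A a5@(3,0):B a6@(2,4):A
t=4: a0@(1,4):A a1@(0,2):B a2@(0,3):A a3@(4,2):A a4@(2,3):A a5@(3,0):B a6@(2,4):A
t=5: a0@(1,4):A a1@(0,0):B a2@(0,1):A a3@(4,2):A a4@(2,3):A a5@(3,0):B a6@(2,4):A
t=6: a0@(1,4):A a1@(0,2):B a2@(0,3):A a3@(4,2):A a4@(2,3):A a5@(3,0):B a6@(2,4):A
t=7: a0@(1,4):A a1@(0,0):B a2@(0,1):A a3@(4,2):A a4@(2,3):A a5@(3,0):B a6@(2,4):A

BA....
....A.
...AA.
B.....
..A...
......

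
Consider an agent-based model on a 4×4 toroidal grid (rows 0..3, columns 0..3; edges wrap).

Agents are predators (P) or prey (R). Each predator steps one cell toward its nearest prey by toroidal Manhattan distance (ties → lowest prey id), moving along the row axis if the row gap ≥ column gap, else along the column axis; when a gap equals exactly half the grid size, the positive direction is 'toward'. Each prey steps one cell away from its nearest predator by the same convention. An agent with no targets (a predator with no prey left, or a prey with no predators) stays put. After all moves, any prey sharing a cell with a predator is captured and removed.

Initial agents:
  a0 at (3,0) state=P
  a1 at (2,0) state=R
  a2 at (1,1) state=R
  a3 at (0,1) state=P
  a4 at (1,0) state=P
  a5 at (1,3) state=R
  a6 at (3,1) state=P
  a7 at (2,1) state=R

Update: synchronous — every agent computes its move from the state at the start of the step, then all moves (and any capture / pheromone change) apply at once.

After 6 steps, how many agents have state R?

2

t=1: a0@(2,0):P a1@(1,0):R a3@(1,1):P a4@(2,0):P a5@(1,2):R a6@(2,1):P
t=2: a0@(1,0):P a1@(0,0):R a3@(1,0):P a4@(1,0):P a5@(1,3):R a6@(1,1):P
t=3: a0@(0,0):P a1@(3,0):R a3@(0,0):P a4@(0,0):P a5@(1,2):R a6@(0,1):P
t=4: a0@(3,0):P a1@(2,0):R a3@(3,0):P a4@(3,0):P a5@(2,2):R a6@(3,1):P
t=5: a0@(2,0):P a1@(1,0):R a3@(2,0):P a4@(2,0):P a5@(1,2):R a6@(2,1):P
t=6: a0@(1,0):P a1@(0,0):R a3@(1,0):P a4@(1,0):P a5@(0,2):R a6@(1,1):P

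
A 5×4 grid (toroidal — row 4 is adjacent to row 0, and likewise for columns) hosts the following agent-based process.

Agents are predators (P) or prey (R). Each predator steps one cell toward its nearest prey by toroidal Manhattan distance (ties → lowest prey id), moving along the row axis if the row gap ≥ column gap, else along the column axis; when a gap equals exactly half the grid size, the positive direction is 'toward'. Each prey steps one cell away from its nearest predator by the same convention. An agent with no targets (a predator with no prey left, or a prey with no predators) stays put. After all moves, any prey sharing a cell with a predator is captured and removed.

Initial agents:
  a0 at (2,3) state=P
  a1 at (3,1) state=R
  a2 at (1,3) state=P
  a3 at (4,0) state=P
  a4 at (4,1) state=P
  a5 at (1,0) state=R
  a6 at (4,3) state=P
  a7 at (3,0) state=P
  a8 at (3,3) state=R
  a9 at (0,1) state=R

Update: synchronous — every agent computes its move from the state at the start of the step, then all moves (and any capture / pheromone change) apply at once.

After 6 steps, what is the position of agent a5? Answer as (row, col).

t=1: a0@(3,3):P a1@(2,1):R a2@(1,0):P a3@(3,0):P a4@(3,1):P a5@(1,1):R a6@(3,3):P a7@(3,1):P a8@(4,3):R a9@(1,1):R
t=2: a0@(4,3):P a2@(1,1):P a3@(2,0):P a4@(2,1):P a5@(1,2):R a6@(4,3):P a7@(2,1):P a8@(0,3):R a9@(1,2):R
t=3: a0@(0,3):P a2@(1,2):P a3@(2,1):P a4@(1,1):P a5@(1,3):R a6@(0,3):P a7@(1,1):P a8@(1,3):R a9@(1,3):R
t=4: a0@(1,3):P a2@(1,3):P a3@(2,2):P a4@(1,2):P a5@(2,3):R a6@(1,3):P a7@(1,2):P a8@(2,3):R a9@(2,3):R
t=5: a0@(2,3):P a2@(2,3):P a3@(2,3):P a4@(2,2):P a5@(3,3):R a6@(2,3):P a7@(2,2):P a8@(3,3):R a9@(3,3):R
t=6: a0@(3,3):P a2@(3,3):P a3@(3,3):P a4@(3,2):P a5@(4,3):R a6@(3,3):P a7@(3,2):P a8@(4,3):R a9@(4,3):R

(4, 3)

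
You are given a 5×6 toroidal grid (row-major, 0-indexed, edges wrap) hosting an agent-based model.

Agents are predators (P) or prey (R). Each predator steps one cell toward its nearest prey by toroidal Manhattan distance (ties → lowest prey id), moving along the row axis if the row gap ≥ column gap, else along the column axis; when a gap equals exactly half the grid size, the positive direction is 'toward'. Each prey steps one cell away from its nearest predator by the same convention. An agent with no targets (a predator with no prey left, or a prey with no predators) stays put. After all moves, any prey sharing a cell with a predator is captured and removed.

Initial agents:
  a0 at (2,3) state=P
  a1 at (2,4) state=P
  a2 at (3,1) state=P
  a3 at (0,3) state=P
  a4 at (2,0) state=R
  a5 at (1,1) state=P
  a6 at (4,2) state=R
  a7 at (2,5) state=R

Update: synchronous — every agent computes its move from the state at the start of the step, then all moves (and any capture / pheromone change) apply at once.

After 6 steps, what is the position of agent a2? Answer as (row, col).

(2, 2)

t=1: a0@(2,4):P a1@(2,5):P a2@(2,1):P a3@(4,3):P a5@(2,1):P a6@(0,2):R a7@(2,0):R
t=2: a0@(2,5):P a1@(2,0):P a2@(2,0):P a3@(0,3):P a5@(2,0):P a6@(1,2):R a7@(2,1):R
t=3: a0@(2,0):P a1@(2,1):P a2@(2,1):P a3@(1,3):P a5@(2,1):P a6@(2,2):R a7@(2,2):R
t=4: a0@(2,1):P a1@(2,2):P a2@(2,2):P a3@(2,3):P a5@(2,2):P
t=5: (unchanged — steady state)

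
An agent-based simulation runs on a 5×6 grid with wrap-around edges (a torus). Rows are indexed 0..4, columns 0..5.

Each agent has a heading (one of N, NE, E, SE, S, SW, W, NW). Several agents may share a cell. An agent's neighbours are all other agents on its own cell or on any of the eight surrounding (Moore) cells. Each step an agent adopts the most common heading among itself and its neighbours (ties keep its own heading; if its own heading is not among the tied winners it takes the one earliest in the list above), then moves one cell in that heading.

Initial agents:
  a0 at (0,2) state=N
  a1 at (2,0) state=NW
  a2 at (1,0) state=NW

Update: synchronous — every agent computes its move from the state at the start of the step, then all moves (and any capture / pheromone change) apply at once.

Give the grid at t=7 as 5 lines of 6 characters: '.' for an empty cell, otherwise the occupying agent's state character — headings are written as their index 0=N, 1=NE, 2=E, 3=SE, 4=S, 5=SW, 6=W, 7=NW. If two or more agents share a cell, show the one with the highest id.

t=1: a0@(4,2):N a1@(1,5):NW a2@(0,5):NW
t=2: a0@(3,2):N a1@(0,4):NW a2@(4,4):NW
t=3: a0@(2,2):N a1@(4,3):NW a2@(3,3):NW
t=4: a0@(1,2):N a1@(3,2):NW a2@(2,2):NW
t=5: a0@(0,2):N a1@(2,1):NW a2@(1,1):NW
t=6: a0@(4,2):N a1@(1,0):NW a2@(0,0):NW
t=7: a0@(3,2):N a1@(0,5):NW a2@(4,5):NW

.....7
......
......
..0...
.....7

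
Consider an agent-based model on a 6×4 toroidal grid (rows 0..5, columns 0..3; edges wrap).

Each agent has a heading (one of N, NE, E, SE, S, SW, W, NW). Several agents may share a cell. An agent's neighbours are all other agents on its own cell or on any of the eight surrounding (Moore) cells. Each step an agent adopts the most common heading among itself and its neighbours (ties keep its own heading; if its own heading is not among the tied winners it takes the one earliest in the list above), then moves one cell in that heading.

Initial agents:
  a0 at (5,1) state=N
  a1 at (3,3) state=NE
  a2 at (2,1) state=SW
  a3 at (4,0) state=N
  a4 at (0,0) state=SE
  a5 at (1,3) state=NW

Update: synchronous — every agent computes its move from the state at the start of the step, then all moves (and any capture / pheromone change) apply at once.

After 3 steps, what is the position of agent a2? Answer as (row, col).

t=1: a0@(4,1):N a1@(2,0):NE a2@(3,0):SW a3@(3,0):N a4@(1,1):SE a5@(0,2):NW
t=2: a0@(3,1):N a1@(1,1):NE a2@(2,0):N a3@(2,0):N a4@(2,2):SE a5@(5,1):NW
t=3: a0@(2,1):N a1@(0,1):N a2@(1,0):N a3@(1,0):N a4@(3,3):SE a5@(4,0):NW

(1, 0)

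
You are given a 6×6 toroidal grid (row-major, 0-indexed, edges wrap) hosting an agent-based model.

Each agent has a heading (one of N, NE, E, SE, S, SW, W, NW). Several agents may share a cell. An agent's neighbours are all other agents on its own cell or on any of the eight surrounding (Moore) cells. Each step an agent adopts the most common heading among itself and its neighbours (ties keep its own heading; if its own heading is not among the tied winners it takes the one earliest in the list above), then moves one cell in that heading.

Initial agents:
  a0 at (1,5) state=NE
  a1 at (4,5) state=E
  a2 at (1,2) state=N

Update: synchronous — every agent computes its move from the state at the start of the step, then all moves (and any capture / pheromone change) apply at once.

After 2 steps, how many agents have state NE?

t=1: a0@(0,0):NE a1@(4,0):E a2@(0,2):N
t=2: a0@(5,1):NE a1@(4,1):E a2@(5,2):N

1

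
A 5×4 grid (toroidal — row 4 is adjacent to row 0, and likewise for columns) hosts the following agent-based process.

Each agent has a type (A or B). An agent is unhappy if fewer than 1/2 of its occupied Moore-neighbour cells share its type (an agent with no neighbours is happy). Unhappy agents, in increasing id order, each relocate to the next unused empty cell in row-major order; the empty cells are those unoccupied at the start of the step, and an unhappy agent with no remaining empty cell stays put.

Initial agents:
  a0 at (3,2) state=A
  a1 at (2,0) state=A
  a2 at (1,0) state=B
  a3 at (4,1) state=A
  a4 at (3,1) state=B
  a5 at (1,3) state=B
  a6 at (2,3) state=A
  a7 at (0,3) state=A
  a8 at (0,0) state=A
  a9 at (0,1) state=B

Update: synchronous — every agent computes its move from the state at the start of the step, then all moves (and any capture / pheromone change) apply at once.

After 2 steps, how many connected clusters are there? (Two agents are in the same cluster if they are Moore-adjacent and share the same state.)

t=1: a0@(3,2):A a1@(0,2):A a2@(1,1):B a3@(4,1):A a4@(1,2):B a5@(2,1):B a6@(2,3):A a7@(2,2):A a8@(3,0):A a9@(3,3):B
t=2: a0@(3,2):A a1@(0,0):A a2@(1,1):B a3@(4,1):A a4@(0,1):B a5@(0,3):B a6@(2,3):A a7@(1,0):A a8@(3,0):A a9@(1,3):B

3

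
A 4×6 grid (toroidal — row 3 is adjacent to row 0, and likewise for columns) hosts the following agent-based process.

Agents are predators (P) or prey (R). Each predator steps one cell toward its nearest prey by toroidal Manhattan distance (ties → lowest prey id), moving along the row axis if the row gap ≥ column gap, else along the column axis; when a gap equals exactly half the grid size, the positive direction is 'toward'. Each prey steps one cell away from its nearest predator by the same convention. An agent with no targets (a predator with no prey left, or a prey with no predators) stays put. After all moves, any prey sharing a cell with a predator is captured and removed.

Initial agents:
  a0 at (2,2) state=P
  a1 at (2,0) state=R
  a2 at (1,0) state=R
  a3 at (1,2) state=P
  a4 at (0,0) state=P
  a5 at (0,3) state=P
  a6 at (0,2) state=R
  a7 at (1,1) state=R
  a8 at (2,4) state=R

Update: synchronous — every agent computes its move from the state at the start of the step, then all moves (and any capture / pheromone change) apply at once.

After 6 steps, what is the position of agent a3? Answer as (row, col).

(3, 2)

t=1: a0@(2,1):P a1@(2,5):R a2@(2,0):R a3@(0,2):P a4@(1,0):P a5@(0,2):P a6@(3,2):R a8@(2,5):R
t=2: a0@(2,0):P a1@(2,4):R a2@(2,5):R a3@(3,2):P a4@(2,0):P a5@(3,2):P a6@(2,2):R a8@(2,4):R
t=3: a0@(2,5):P a1@(2,3):R a2@(2,4):R a3@(2,2):P a4@(2,5):P a5@(2,2):P a6@(1,2):R a8@(2,3):R
t=4: a0@(2,4):P a3@(2,3):P a4@(2,4):P a5@(2,3):P a6@(0,2):R
t=5: a0@(3,4):P a3@(3,3):P a4@(3,4):P a5@(3,3):P a6@(3,2):R
t=6: a0@(3,3):P a3@(3,2):P a4@(3,3):P a5@(3,2):P a6@(3,1):R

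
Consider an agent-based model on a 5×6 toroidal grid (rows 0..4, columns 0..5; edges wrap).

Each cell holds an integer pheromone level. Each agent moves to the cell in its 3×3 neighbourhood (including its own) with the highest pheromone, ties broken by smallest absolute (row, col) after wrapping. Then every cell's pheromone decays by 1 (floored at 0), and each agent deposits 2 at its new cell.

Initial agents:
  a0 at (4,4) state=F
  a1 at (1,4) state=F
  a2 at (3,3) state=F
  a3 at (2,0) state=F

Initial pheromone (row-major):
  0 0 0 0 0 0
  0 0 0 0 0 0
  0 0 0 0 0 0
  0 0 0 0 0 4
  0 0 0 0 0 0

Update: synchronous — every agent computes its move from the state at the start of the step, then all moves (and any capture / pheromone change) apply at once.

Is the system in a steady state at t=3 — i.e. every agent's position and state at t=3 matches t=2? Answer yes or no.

t=1: a0@(3,5) a1@(0,3) a2@(2,2) a3@(3,5) | pheromone: 0 0 0 2 0 0 / 0 0 0 0 0 0 / 0 0 2 0 0 0 / 0 0 0 0 0 7 / 0 0 0 0 0 0
t=2: a0@(3,5) a1@(0,3) a2@(2,2) a3@(3,5) | pheromone: 0 0 0 3 0 0 / 0 0 0 0 0 0 / 0 0 3 0 0 0 / 0 0 0 0 0 10 / 0 0 0 0 0 0
t=3: a0@(3,5) a1@(0,3) a2@(2,2) a3@(3,5) | pheromone: 0 0 0 4 0 0 / 0 0 0 0 0 0 / 0 0 4 0 0 0 / 0 0 0 0 0 13 / 0 0 0 0 0 0

yes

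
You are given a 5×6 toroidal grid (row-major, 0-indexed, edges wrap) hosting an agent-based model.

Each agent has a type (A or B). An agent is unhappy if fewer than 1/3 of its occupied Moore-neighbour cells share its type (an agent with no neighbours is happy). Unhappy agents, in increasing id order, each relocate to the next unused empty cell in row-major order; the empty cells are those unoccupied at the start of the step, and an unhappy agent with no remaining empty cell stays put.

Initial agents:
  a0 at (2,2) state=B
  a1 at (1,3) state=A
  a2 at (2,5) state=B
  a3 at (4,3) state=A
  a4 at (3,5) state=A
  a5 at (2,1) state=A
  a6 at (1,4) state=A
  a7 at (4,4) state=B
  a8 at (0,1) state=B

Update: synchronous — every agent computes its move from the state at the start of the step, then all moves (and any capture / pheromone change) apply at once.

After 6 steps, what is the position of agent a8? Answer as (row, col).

t=1: a0@(0,0):B a1@(1,3):A a2@(0,2):B a3@(0,3):A a4@(0,4):A a5@(0,5):A a6@(1,4):A a7@(1,0):B a8@(0,1):B
t=2: (unchanged — steady state)

(0, 1)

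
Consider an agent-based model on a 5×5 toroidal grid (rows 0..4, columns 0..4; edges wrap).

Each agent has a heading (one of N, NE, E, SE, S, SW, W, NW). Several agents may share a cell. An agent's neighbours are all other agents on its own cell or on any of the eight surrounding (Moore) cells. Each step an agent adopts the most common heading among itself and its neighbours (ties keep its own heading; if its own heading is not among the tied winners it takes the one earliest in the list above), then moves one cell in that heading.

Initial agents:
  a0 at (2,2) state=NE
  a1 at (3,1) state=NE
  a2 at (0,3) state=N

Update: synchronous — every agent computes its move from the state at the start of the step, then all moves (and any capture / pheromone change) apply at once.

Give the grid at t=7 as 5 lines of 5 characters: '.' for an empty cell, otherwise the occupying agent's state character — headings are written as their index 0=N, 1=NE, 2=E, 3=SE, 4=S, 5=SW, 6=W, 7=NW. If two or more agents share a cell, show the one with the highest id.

t=1: a0@(1,3):NE a1@(2,2):NE a2@(4,3):N
t=2: a0@(0,4):NE a1@(1,3):NE a2@(3,3):N
t=3: a0@(4,0):NE a1@(0,4):NE a2@(2,3):N
t=4: a0@(3,1):NE a1@(4,0):NE a2@(1,3):N
t=5: a0@(2,2):NE a1@(3,1):NE a2@(0,3):N
t=6: a0@(1,3):NE a1@(2,2):NE a2@(4,3):N
t=7: a0@(0,4):NE a1@(1,3):NE a2@(3,3):N

....1
...1.
.....
...0.
.....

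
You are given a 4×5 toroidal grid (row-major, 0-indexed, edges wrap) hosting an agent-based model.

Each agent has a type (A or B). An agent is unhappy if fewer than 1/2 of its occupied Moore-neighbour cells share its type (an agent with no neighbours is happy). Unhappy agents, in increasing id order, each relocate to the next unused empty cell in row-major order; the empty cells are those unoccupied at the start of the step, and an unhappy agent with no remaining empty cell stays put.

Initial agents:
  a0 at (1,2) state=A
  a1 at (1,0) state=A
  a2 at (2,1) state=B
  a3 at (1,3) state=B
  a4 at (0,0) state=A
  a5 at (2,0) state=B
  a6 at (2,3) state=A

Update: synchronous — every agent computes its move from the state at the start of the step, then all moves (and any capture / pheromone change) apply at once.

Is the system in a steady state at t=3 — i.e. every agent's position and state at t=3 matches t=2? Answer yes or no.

yes

t=1: a0@(0,1):A a1@(0,2):A a2@(0,3):B a3@(0,4):B a4@(0,0):A a5@(2,0):B a6@(2,3):A
t=2: (unchanged — steady state)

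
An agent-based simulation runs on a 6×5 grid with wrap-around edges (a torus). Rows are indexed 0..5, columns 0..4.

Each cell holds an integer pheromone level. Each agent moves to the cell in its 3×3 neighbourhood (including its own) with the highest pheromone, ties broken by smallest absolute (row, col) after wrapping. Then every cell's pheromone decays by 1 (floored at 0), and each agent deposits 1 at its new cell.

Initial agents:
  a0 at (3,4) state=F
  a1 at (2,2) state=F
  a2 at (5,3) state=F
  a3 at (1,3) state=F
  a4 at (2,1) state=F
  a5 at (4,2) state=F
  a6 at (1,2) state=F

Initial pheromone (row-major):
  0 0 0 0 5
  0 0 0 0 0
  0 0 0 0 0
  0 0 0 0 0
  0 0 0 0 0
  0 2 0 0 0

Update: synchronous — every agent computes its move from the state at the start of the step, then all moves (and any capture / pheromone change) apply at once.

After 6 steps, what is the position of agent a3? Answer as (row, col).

(0, 4)

t=1: a0@(2,0) a1@(1,1) a2@(0,4) a3@(0,4) a4@(1,0) a5@(5,1) a6@(0,1) | pheromone: 0 1 0 0 6 / 1 1 0 0 0 / 1 0 0 0 0 / 0 0 0 0 0 / 0 0 0 0 0 / 0 2 0 0 0
t=2: a0@(1,0) a1@(0,1) a2@(0,4) a3@(0,4) a4@(0,4) a5@(5,1) a6@(5,1) | pheromone: 0 1 0 0 8 / 1 0 0 0 0 / 0 0 0 0 0 / 0 0 0 0 0 / 0 0 0 0 0 / 0 3 0 0 0
t=3: a0@(0,4) a1@(5,1) a2@(0,4) a3@(0,4) a4@(0,4) a5@(5,1) a6@(5,1) | pheromone: 0 0 0 0 11 / 0 0 0 0 0 / 0 0 0 0 0 / 0 0 0 0 0 / 0 0 0 0 0 / 0 5 0 0 0
t=4: a0@(0,4) a1@(5,1) a2@(0,4) a3@(0,4) a4@(0,4) a5@(5,1) a6@(5,1) | pheromone: 0 0 0 0 14 / 0 0 0 0 0 / 0 0 0 0 0 / 0 0 0 0 0 / 0 0 0 0 0 / 0 7 0 0 0
t=5: a0@(0,4) a1@(5,1) a2@(0,4) a3@(0,4) a4@(0,4) a5@(5,1) a6@(5,1) | pheromone: 0 0 0 0 17 / 0 0 0 0 0 / 0 0 0 0 0 / 0 0 0 0 0 / 0 0 0 0 0 / 0 9 0 0 0
t=6: a0@(0,4) a1@(5,1) a2@(0,4) a3@(0,4) a4@(0,4) a5@(5,1) a6@(5,1) | pheromone: 0 0 0 0 20 / 0 0 0 0 0 / 0 0 0 0 0 / 0 0 0 0 0 / 0 0 0 0 0 / 0 11 0 0 0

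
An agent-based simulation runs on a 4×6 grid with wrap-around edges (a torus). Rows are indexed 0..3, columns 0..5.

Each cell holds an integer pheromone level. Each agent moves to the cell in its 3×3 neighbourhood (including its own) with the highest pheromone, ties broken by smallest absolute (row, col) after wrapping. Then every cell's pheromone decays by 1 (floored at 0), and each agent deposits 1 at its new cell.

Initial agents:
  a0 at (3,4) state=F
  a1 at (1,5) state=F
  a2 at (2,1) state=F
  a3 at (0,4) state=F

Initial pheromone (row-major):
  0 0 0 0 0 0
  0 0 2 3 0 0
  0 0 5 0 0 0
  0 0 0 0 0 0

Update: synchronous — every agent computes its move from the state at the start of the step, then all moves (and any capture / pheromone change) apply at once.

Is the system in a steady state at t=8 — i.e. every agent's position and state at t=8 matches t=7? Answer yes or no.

t=1: a0@(0,3) a1@(0,0) a2@(2,2) a3@(1,3) | pheromone: 1 0 0 1 0 0 / 0 0 1 3 0 0 / 0 0 5 0 0 0 / 0 0 0 0 0 0
t=2: a0@(1,3) a1@(0,0) a2@(2,2) a3@(2,2) | pheromone: 1 0 0 0 0 0 / 0 0 0 3 0 0 / 0 0 6 0 0 0 / 0 0 0 0 0 0
t=3: a0@(2,2) a1@(0,0) a2@(2,2) a3@(2,2) | pheromone: 1 0 0 0 0 0 / 0 0 0 2 0 0 / 0 0 8 0 0 0 / 0 0 0 0 0 0
t=4: a0@(2,2) a1@(0,0) a2@(2,2) a3@(2,2) | pheromone: 1 0 0 0 0 0 / 0 0 0 1 0 0 / 0 0 10 0 0 0 / 0 0 0 0 0 0
t=5: a0@(2,2) a1@(0,0) a2@(2,2) a3@(2,2) | pheromone: 1 0 0 0 0 0 / 0 0 0 0 0 0 / 0 0 12 0 0 0 / 0 0 0 0 0 0
t=6: a0@(2,2) a1@(0,0) a2@(2,2) a3@(2,2) | pheromone: 1 0 0 0 0 0 / 0 0 0 0 0 0 / 0 0 14 0 0 0 / 0 0 0 0 0 0
t=7: a0@(2,2) a1@(0,0) a2@(2,2) a3@(2,2) | pheromone: 1 0 0 0 0 0 / 0 0 0 0 0 0 / 0 0 16 0 0 0 / 0 0 0 0 0 0
t=8: a0@(2,2) a1@(0,0) a2@(2,2) a3@(2,2) | pheromone: 1 0 0 0 0 0 / 0 0 0 0 0 0 / 0 0 18 0 0 0 / 0 0 0 0 0 0

yes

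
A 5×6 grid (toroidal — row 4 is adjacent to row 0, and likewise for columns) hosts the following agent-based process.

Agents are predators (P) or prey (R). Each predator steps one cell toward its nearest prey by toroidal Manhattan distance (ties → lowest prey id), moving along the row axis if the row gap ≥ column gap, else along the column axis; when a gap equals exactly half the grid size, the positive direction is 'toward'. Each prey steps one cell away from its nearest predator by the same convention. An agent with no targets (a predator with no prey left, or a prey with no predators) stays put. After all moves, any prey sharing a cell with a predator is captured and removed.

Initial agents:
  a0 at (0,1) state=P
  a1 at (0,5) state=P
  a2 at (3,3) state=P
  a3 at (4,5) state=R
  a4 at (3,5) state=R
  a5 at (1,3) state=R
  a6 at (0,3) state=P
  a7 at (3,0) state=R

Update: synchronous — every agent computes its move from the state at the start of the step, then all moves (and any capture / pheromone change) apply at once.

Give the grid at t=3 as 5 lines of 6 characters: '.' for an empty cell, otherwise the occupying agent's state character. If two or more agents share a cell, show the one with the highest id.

......
....RP
.....P
.R.P..
...R..

t=1: a0@(0,0):P a1@(4,5):P a2@(3,4):P a3@(3,5):R a4@(2,5):R a5@(2,3):R a6@(1,3):P a7@(2,0):R
t=2: a0@(1,0):P a1@(3,5):P a2@(3,5):P a3@(2,5):R a4@(1,5):R a5@(3,3):R a6@(2,3):P a7@(3,0):R
t=3: a0@(1,5):P a1@(2,5):P a2@(2,5):P a4@(1,4):R a5@(4,3):R a6@(3,3):P a7@(3,1):R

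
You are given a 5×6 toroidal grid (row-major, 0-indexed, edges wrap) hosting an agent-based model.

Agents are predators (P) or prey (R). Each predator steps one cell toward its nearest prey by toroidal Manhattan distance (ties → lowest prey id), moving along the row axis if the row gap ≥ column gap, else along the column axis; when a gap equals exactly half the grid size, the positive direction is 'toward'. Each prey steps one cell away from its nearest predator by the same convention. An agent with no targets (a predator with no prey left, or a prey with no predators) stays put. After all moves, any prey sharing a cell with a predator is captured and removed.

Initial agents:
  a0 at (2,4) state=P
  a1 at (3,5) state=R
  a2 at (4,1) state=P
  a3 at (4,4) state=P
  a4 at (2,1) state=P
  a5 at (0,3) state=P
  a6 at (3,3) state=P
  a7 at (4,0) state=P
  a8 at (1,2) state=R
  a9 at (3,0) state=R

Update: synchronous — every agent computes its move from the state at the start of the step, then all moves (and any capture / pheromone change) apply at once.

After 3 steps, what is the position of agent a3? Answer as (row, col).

t=1: a0@(3,4):P a1@(4,5):R a2@(3,1):P a3@(3,4):P a4@(1,1):P a5@(1,3):P a6@(3,4):P a7@(3,0):P a8@(0,2):R a9@(2,0):R
t=2: a0@(4,4):P a1@(0,5):R a2@(2,1):P a3@(4,4):P a4@(0,1):P a5@(0,3):P a6@(4,4):P a7@(2,0):P a8@(4,2):R a9@(1,0):R
t=3: a0@(0,4):P a1@(1,5):R a2@(1,1):P a3@(0,4):P a4@(0,0):P a5@(0,4):P a6@(0,4):P a7@(1,0):P a8@(4,1):R

(0, 4)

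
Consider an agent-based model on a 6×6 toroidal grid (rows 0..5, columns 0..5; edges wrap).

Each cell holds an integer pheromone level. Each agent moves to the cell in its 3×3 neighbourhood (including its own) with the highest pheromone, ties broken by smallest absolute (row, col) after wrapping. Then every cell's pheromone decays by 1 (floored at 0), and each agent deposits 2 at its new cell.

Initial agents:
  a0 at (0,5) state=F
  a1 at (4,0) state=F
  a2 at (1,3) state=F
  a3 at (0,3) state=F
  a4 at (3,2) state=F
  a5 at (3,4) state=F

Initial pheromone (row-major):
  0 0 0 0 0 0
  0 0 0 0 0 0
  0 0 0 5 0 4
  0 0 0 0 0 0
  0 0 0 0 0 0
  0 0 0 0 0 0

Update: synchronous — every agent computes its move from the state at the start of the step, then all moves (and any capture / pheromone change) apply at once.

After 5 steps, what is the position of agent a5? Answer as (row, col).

(2, 3)

t=1: a0@(0,0) a1@(3,0) a2@(2,3) a3@(0,2) a4@(2,3) a5@(2,3) | pheromone: 2 0 2 0 0 0 / 0 0 0 0 0 0 / 0 0 0 10 0 3 / 2 0 0 0 0 0 / 0 0 0 0 0 0 / 0 0 0 0 0 0
t=2: a0@(0,0) a1@(2,5) a2@(2,3) a3@(0,2) a4@(2,3) a5@(2,3) | pheromone: 3 0 3 0 0 0 / 0 0 0 0 0 0 / 0 0 0 15 0 4 / 1 0 0 0 0 0 / 0 0 0 0 0 0 / 0 0 0 0 0 0
t=3: a0@(0,0) a1@(2,5) a2@(2,3) a3@(0,2) a4@(2,3) a5@(2,3) | pheromone: 4 0 4 0 0 0 / 0 0 0 0 0 0 / 0 0 0 20 0 5 / 0 0 0 0 0 0 / 0 0 0 0 0 0 / 0 0 0 0 0 0
t=4: a0@(0,0) a1@(2,5) a2@(2,3) a3@(0,2) a4@(2,3) a5@(2,3) | pheromone: 5 0 5 0 0 0 / 0 0 0 0 0 0 / 0 0 0 25 0 6 / 0 0 0 0 0 0 / 0 0 0 0 0 0 / 0 0 0 0 0 0
t=5: a0@(0,0) a1@(2,5) a2@(2,3) a3@(0,2) a4@(2,3) a5@(2,3) | pheromone: 6 0 6 0 0 0 / 0 0 0 0 0 0 / 0 0 0 30 0 7 / 0 0 0 0 0 0 / 0 0 0 0 0 0 / 0 0 0 0 0 0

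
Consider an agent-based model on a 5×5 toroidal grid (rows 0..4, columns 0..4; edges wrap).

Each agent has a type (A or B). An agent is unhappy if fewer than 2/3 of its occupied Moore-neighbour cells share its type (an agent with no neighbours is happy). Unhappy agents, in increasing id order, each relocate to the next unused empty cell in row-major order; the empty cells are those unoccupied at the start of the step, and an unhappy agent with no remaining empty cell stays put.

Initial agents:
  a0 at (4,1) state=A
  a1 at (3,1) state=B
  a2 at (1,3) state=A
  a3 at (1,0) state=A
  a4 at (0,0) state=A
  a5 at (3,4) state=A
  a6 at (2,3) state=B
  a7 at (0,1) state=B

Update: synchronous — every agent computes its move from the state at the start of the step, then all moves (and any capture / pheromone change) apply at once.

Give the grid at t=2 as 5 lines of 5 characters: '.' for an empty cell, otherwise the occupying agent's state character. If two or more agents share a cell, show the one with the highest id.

t=1: a0@(0,2):A a1@(0,3):B a2@(0,4):A a3@(1,1):A a4@(0,0):A a5@(1,2):A a6@(1,4):B a7@(2,0):B
t=2: a0@(0,2):A a1@(0,1):B a2@(1,0):A a3@(1,1):A a4@(0,0):A a5@(1,2):A a6@(1,3):B a7@(2,1):B

ABA..
AAAB.
.B...
.....
.....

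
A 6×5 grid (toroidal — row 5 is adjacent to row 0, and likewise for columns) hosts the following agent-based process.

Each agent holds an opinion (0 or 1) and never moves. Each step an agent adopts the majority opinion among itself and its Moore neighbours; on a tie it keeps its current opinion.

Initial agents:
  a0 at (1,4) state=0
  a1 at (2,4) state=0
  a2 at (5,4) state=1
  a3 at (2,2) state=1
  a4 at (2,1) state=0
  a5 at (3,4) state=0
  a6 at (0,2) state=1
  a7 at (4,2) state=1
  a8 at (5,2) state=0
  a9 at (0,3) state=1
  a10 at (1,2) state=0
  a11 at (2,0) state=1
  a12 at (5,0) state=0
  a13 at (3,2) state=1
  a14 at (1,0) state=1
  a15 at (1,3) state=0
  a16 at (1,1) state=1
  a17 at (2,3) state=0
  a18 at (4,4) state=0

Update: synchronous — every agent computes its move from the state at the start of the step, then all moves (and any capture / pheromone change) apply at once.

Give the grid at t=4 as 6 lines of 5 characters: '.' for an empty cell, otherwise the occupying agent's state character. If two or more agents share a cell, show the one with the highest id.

t=1: a0@(1,4):0 a1@(2,4):0 a2@(5,4):1 a3@(2,2):0 a4@(2,1):1 a5@(3,4):0 a6@(0,2):1 a7@(4,2):1 a8@(5,2):1 a9@(0,3):0 a10@(1,2):0 a11@(2,0):0 a12@(5,0):0 a13@(3,2):1 a14@(1,0):1 a15@(1,3):0 a16@(1,1):1 a17@(2,3):0 a18@(4,4):0
t=2: a0@(1,4):0 a1@(2,4):0 a2@(5,4):0 a3@(2,2):0 a4@(2,1):1 a5@(3,4):0 a6@(0,2):1 a7@(4,2):1 a8@(5,2):1 a9@(0,3):0 a10@(1,2):0 a11@(2,0):0 a12@(5,0):0 a13@(3,2):1 a14@(1,0):1 a15@(1,3):0 a16@(1,1):1 a17@(2,3):0 a18@(4,4):0
t=3: (unchanged — steady state)

..10.
11000
01000
..1.0
..1.0
0.1.0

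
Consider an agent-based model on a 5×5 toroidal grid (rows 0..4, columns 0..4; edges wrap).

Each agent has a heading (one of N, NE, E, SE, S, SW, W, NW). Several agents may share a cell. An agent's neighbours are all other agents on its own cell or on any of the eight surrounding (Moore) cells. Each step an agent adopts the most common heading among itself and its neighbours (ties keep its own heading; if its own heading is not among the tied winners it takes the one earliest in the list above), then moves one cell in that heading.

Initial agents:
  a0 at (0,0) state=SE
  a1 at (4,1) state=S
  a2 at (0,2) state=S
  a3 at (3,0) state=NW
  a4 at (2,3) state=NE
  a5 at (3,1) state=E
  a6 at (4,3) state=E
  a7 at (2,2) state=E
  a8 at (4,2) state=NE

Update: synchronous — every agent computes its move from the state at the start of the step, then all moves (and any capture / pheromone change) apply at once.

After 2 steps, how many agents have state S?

t=1: a0@(1,1):SE a1@(0,1):S a2@(1,2):S a3@(2,4):NW a4@(1,4):NE a5@(3,2):E a6@(4,4):E a7@(2,3):E a8@(4,3):E
t=2: a0@(2,1):S a1@(1,1):S a2@(2,2):S a3@(1,3):NW a4@(0,0):NE a5@(3,3):E a6@(4,0):E a7@(2,4):E a8@(4,4):E

3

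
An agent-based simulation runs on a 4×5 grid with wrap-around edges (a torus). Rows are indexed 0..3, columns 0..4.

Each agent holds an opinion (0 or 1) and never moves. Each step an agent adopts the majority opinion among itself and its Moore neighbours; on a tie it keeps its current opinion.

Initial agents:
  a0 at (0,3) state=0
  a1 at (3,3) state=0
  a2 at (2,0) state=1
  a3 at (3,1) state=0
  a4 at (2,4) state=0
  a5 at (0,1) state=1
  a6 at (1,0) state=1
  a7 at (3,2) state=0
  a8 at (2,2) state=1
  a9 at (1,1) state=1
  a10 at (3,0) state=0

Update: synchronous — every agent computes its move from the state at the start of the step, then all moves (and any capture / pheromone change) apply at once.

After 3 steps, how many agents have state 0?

t=1: a0@(0,3):0 a1@(3,3):0 a2@(2,0):1 a3@(3,1):0 a4@(2,4):0 a5@(0,1):1 a6@(1,0):1 a7@(3,2):0 a8@(2,2):0 a9@(1,1):1 a10@(3,0):0
t=2: (unchanged — steady state)

7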